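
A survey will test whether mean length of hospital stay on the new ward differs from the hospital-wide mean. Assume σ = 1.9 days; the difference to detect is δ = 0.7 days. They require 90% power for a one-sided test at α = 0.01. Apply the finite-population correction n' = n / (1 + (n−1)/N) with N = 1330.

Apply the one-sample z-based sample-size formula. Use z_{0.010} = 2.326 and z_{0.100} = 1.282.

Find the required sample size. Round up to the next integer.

n = (z_α + z_β)² · σ² / δ²
  = (2.326 + 1.282)² · 1.9² / 0.7²
  = 13.0177 · 3.61 / 0.49
  = 95.91
Finite-population correction (N = 1330): 95.91 / (1 + (95.91 − 1)/1330) = 89.52.
Round up → n = 90.

n = 90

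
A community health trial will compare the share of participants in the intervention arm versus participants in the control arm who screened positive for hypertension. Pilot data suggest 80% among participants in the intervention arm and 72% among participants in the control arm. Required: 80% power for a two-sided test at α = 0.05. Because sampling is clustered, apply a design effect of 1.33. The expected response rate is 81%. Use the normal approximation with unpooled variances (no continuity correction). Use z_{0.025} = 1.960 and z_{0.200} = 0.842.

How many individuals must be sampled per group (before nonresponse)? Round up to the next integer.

n = (z_{α/2} + z_β)² · [p₁(1−p₁) + p₂(1−p₂)] / (p₁ − p₂)²
  = (1.960 + 0.842)² · (0.80·0.20 + 0.72·0.28) / (0.08)²
  = (2.802)² · (0.1600 + 0.2016) / 0.0064
  = 7.8512 · 0.3616 / 0.0064
  = 443.59
Design effect: 1.33 × 443.59 = 589.98.
Adjust for 81% response: 589.98 / 0.81 = 728.37.
Round up → n = 729 per group.

n = 729 per group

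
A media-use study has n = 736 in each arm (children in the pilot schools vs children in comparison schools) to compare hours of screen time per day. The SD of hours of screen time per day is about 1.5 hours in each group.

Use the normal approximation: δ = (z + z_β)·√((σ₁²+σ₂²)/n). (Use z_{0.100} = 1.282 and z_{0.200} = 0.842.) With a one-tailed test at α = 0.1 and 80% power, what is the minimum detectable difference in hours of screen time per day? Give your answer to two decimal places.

Minimum detectable difference ≈ 0.17 hours

δ = (z_α + z_β) · √((σ₁²+σ₂²)/n)
  = (1.282 + 0.842) · √(4.5/736)
  = 2.124 · √0.00611
  = 2.124 · 0.0782
  = 0.1661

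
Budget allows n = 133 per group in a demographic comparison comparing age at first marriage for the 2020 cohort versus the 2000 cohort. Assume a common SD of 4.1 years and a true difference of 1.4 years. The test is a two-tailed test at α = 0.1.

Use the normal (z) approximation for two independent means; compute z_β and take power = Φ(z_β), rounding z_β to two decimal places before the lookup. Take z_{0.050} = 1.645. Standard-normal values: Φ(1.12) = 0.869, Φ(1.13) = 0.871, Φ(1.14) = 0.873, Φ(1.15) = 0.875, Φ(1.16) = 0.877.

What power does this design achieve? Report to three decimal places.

z_β = δ·√(n/(σ₁²+σ₂²)) − z_{α/2}
    = 1.4 · √(133/33.62) − 1.645
    = 1.4 · 1.98896 − 1.645
    = 2.7845 − 1.645 = 1.1395 → 1.14
Power = Φ(1.14) = 0.873.

Power ≈ 0.873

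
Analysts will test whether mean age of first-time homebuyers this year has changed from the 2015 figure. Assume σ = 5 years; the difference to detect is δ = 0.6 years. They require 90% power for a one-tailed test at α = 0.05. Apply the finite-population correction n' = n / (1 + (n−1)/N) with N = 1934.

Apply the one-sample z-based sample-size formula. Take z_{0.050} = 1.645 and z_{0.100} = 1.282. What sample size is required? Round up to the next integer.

n = 456

n = (z_α + z_β)² · σ² / δ²
  = (1.645 + 1.282)² · 5² / 0.6²
  = 8.5673 · 25 / 0.36
  = 594.95
Finite-population correction (N = 1934): 594.95 / (1 + (594.95 − 1)/1934) = 455.17.
Round up → n = 456.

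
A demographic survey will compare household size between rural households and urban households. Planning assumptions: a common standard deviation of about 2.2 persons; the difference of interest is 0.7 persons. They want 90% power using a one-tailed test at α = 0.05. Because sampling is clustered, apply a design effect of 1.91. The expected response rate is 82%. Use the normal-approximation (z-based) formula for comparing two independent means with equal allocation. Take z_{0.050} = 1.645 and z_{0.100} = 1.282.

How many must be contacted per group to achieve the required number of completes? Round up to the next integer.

n = (z_α + z_β)² · (σ₁² + σ₂²) / δ²
  = (1.645 + 1.282)² · (2·2.2² = 9.68) / 0.7²
  = 8.5673 · 9.68 / 0.49
  = 169.25
Design effect: 1.91 × 169.25 = 323.26.
Adjust for 82% response: 323.26 / 0.82 = 394.23.
Round up → n = 395 per group.

n = 395 per group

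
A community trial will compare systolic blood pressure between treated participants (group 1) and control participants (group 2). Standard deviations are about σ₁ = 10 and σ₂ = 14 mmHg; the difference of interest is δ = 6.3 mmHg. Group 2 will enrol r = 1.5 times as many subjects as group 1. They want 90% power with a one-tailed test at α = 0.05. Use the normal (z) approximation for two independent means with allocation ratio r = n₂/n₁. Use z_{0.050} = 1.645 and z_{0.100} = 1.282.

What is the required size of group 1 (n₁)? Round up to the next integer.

n₁ = 50

n₁ = (z_α + z_β)² · (σ₁² + σ₂²/r) / δ²
   = (1.645 + 1.282)² · (10² + 14²/1.5) / 6.3²
   = 8.5673 · (100 + 130.6667) / 39.69
   = 8.5673 · 230.6667 / 39.69
   = 49.79
Round up → n₁ = 50; n₂ = r·n₁ = 1.5 × 50 = 75.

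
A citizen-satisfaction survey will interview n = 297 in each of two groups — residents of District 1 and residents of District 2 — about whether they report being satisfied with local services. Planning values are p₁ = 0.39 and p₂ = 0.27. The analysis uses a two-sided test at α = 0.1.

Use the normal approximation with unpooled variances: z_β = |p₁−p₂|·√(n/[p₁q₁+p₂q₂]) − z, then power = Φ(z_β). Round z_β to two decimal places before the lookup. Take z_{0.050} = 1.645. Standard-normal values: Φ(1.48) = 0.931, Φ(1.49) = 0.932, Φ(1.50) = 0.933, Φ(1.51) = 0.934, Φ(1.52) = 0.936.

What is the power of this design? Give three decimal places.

Power ≈ 0.932

z_β = |p₁−p₂|·√(n/[p₁q₁+p₂q₂]) − z_{α/2}
    = 0.12 · √(297/0.4350) − 1.645
    = 0.12 · 26.1297 − 1.645
    = 3.1356 − 1.645 = 1.4906 → 1.49
Power = Φ(1.49) = 0.932.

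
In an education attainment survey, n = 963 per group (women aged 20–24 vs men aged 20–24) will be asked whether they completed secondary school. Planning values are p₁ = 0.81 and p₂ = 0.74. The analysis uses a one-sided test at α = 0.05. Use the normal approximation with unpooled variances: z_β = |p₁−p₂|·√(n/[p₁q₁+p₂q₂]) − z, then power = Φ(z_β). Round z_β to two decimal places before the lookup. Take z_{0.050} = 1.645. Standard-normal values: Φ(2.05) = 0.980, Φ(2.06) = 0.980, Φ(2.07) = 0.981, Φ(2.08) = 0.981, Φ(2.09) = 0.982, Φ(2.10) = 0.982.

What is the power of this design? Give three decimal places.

z_β = |p₁−p₂|·√(n/[p₁q₁+p₂q₂]) − z_α
    = 0.07 · √(963/0.3463) − 1.645
    = 0.07 · 52.7335 − 1.645
    = 3.6913 − 1.645 = 2.0463 → 2.05
Power = Φ(2.05) = 0.980.

Power ≈ 0.980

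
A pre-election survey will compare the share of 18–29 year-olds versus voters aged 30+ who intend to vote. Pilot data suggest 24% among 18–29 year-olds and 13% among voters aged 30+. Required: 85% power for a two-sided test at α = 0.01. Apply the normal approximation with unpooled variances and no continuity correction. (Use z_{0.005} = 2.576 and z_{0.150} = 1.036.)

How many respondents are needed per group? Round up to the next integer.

n = (z_{α/2} + z_β)² · [p₁(1−p₁) + p₂(1−p₂)] / (p₁ − p₂)²
  = (2.576 + 1.036)² · (0.24·0.76 + 0.13·0.87) / (0.11)²
  = (3.612)² · (0.1824 + 0.1131) / 0.0121
  = 13.0465 · 0.2955 / 0.0121
  = 318.62
Round up → n = 319 per group.

n = 319 per group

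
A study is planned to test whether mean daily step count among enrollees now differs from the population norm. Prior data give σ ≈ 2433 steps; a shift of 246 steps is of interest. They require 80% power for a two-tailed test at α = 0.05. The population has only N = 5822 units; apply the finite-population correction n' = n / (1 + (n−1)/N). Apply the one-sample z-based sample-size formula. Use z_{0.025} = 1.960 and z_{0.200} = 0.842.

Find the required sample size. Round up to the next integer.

n = (z_{α/2} + z_β)² · σ² / δ²
  = (1.960 + 0.842)² · 2433² / 246²
  = 7.8512 · 5919489 / 60516
  = 767.98
Finite-population correction (N = 5822): 767.98 / (1 + (767.98 − 1)/5822) = 678.58.
Round up → n = 679.

n = 679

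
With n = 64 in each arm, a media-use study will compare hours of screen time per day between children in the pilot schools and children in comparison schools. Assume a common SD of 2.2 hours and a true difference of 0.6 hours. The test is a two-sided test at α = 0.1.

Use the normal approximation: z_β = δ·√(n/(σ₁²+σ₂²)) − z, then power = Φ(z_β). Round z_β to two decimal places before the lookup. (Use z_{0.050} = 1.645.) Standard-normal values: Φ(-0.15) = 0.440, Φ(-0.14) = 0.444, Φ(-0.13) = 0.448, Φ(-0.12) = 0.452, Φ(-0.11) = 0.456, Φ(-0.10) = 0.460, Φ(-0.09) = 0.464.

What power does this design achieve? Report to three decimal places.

z_β = δ·√(n/(σ₁²+σ₂²)) − z_{α/2}
    = 0.6 · √(64/9.68) − 1.645
    = 0.6 · 2.57130 − 1.645
    = 1.5428 − 1.645 = -0.1022 → -0.10
Power = Φ(-0.10) = 0.460.

Power ≈ 0.460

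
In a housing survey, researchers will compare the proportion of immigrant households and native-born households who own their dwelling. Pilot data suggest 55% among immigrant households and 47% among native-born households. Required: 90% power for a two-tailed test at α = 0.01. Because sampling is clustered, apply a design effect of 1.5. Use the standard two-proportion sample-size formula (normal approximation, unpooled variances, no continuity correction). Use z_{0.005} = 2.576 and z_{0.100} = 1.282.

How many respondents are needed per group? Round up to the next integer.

n = (z_{α/2} + z_β)² · [p₁(1−p₁) + p₂(1−p₂)] / (p₁ − p₂)²
  = (2.576 + 1.282)² · (0.55·0.45 + 0.47·0.53) / (0.08)²
  = (3.858)² · (0.2475 + 0.2491) / 0.0064
  = 14.8842 · 0.4966 / 0.0064
  = 1154.92
Design effect: 1.5 × 1154.92 = 1732.38.
Round up → n = 1733 per group.

n = 1733 per group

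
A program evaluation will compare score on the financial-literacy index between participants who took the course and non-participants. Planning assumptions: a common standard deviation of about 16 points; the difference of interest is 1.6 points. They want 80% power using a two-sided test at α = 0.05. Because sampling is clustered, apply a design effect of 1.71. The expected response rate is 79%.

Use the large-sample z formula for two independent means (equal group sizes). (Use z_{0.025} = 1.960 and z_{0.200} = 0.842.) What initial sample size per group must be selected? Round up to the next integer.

n = (z_{α/2} + z_β)² · (σ₁² + σ₂²) / δ²
  = (1.960 + 0.842)² · (2·16² = 512) / 1.6²
  = 7.8512 · 512 / 2.56
  = 1570.24
Design effect: 1.71 × 1570.24 = 2685.11.
Adjust for 79% response: 2685.11 / 0.79 = 3398.88.
Round up → n = 3399 per group.

n = 3399 per group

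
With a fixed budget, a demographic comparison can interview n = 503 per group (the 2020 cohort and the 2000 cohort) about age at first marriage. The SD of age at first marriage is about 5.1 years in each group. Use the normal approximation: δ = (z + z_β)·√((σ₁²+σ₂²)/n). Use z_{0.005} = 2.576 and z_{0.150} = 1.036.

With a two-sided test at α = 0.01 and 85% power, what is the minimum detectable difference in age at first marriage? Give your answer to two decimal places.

δ = (z_{α/2} + z_β) · √((σ₁²+σ₂²)/n)
  = (2.576 + 1.036) · √(52.02/503)
  = 3.612 · √0.10342
  = 3.612 · 0.3216
  = 1.1616

Minimum detectable difference ≈ 1.16 years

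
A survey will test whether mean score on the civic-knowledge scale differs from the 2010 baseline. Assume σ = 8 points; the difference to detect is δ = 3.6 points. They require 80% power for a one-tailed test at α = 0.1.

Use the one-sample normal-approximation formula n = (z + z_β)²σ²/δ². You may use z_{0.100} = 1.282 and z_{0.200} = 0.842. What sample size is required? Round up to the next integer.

n = (z_α + z_β)² · σ² / δ²
  = (1.282 + 0.842)² · 8² / 3.6²
  = 4.5114 · 64 / 12.96
  = 22.28
Round up → n = 23.

n = 23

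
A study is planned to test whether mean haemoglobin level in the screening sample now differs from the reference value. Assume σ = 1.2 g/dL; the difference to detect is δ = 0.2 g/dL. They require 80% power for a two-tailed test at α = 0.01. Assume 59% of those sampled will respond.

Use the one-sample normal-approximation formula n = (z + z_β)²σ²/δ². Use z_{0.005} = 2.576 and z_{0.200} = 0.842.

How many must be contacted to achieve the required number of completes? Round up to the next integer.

n = (z_{α/2} + z_β)² · σ² / δ²
  = (2.576 + 0.842)² · 1.2² / 0.2²
  = 11.6827 · 1.44 / 0.04
  = 420.58
Adjust for 59% response: 420.58 / 0.59 = 712.84.
Round up → n = 713.

n = 713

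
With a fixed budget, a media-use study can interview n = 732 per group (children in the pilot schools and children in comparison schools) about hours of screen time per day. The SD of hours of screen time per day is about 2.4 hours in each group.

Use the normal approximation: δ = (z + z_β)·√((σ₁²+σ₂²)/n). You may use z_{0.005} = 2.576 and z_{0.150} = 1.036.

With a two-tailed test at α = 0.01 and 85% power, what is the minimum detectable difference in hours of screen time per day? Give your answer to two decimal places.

Minimum detectable difference ≈ 0.45 hours

δ = (z_{α/2} + z_β) · √((σ₁²+σ₂²)/n)
  = (2.576 + 1.036) · √(11.52/732)
  = 3.612 · √0.01574
  = 3.612 · 0.1255
  = 0.4531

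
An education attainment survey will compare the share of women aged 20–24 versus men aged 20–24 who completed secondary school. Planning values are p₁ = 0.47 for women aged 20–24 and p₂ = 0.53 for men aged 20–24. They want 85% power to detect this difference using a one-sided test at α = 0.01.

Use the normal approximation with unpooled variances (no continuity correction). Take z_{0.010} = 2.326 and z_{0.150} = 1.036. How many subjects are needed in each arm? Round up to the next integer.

n = 1565 per group

n = (z_α + z_β)² · [p₁(1−p₁) + p₂(1−p₂)] / (p₁ − p₂)²
  = (2.326 + 1.036)² · (0.47·0.53 + 0.53·0.47) / (-0.06)²
  = (3.362)² · (0.2491 + 0.2491) / 0.0036
  = 11.3030 · 0.4982 / 0.0036
  = 1564.22
Round up → n = 1565 per group.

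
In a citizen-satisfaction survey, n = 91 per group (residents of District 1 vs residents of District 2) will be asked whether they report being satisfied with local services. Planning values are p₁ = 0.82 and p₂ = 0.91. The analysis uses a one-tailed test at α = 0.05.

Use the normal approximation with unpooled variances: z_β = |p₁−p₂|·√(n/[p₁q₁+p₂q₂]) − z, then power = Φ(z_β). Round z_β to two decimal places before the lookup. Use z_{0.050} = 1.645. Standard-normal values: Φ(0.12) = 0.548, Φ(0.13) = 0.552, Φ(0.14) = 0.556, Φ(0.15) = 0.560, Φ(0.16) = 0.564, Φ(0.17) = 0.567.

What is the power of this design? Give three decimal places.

Power ≈ 0.560

z_β = |p₁−p₂|·√(n/[p₁q₁+p₂q₂]) − z_α
    = 0.09 · √(91/0.2295) − 1.645
    = 0.09 · 19.9127 − 1.645
    = 1.7921 − 1.645 = 0.1471 → 0.15
Power = Φ(0.15) = 0.560.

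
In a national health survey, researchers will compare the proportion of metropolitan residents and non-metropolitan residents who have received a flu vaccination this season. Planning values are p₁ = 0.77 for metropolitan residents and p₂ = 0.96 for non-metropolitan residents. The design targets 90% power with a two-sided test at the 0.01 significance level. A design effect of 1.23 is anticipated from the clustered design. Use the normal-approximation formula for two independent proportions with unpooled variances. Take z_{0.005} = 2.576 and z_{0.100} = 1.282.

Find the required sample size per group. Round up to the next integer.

n = 110 per group

n = (z_{α/2} + z_β)² · [p₁(1−p₁) + p₂(1−p₂)] / (p₁ − p₂)²
  = (2.576 + 1.282)² · (0.77·0.23 + 0.96·0.04) / (-0.19)²
  = (3.858)² · (0.1771 + 0.0384) / 0.0361
  = 14.8842 · 0.2155 / 0.0361
  = 88.85
Design effect: 1.23 × 88.85 = 109.29.
Round up → n = 110 per group.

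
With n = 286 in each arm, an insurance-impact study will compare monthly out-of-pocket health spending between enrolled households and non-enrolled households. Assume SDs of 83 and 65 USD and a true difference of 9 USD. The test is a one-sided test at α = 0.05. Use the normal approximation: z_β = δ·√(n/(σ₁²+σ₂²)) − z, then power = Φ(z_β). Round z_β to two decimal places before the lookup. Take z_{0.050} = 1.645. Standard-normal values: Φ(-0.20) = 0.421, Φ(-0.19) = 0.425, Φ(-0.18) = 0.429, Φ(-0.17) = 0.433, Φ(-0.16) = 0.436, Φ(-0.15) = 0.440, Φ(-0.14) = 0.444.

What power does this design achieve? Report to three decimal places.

Power ≈ 0.421

z_β = δ·√(n/(σ₁²+σ₂²)) − z_α
    = 9 · √(286/11114) − 1.645
    = 9 · 0.16042 − 1.645
    = 1.4437 − 1.645 = -0.2013 → -0.20
Power = Φ(-0.20) = 0.421.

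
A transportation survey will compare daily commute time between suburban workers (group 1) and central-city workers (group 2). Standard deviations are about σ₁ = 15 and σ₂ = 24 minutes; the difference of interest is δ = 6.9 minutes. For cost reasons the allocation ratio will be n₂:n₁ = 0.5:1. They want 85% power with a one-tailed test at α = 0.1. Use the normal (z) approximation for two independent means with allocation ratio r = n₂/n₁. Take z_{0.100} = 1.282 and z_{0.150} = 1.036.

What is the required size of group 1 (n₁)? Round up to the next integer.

n₁ = 156

n₁ = (z_α + z_β)² · (σ₁² + σ₂²/r) / δ²
   = (1.282 + 1.036)² · (15² + 24²/0.5) / 6.9²
   = 5.3731 · (225 + 1152) / 47.61
   = 5.3731 · 1377 / 47.61
   = 155.40
Round up → n₁ = 156; n₂ = r·n₁ = 0.5 × 156 = 78.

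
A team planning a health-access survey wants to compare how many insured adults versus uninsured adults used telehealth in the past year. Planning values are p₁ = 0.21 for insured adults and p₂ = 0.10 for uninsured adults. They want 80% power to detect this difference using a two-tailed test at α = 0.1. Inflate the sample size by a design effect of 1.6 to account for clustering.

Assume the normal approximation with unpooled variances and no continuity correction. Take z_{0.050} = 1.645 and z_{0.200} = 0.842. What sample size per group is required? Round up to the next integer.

n = (z_{α/2} + z_β)² · [p₁(1−p₁) + p₂(1−p₂)] / (p₁ − p₂)²
  = (1.645 + 0.842)² · (0.21·0.79 + 0.10·0.90) / (0.11)²
  = (2.487)² · (0.1659 + 0.0900) / 0.0121
  = 6.1852 · 0.2559 / 0.0121
  = 130.81
Design effect: 1.6 × 130.81 = 209.29.
Round up → n = 210 per group.

n = 210 per group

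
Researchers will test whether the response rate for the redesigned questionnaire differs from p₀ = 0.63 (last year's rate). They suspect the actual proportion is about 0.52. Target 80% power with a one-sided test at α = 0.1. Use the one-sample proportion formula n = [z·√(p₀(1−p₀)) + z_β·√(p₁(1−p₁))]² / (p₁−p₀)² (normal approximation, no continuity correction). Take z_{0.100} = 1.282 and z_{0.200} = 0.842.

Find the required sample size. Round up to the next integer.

n = 90

n = [z_α·√(p₀q₀) + z_β·√(p₁q₁)]² / (p₁ − p₀)²
  = [1.282·√(0.63·0.37) + 0.842·√(0.52·0.48)]² / (-0.11)²
  = [1.282·0.4828 + 0.842·0.4996]² / 0.0121
  = [1.0396]² / 0.0121
  = 89.32
Round up → n = 90.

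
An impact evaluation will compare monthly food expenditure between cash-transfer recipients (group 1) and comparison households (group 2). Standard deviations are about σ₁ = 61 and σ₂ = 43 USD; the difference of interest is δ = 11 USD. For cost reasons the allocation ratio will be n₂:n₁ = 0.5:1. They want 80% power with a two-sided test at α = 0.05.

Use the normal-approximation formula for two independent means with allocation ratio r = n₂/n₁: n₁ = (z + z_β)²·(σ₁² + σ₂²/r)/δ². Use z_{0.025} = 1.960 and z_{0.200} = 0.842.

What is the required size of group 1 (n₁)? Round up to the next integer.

n₁ = 482

n₁ = (z_{α/2} + z_β)² · (σ₁² + σ₂²/r) / δ²
   = (1.960 + 0.842)² · (61² + 43²/0.5) / 11²
   = 7.8512 · (3721 + 3698) / 121
   = 7.8512 · 7419 / 121
   = 481.39
Round up → n₁ = 482; n₂ = r·n₁ = 0.5 × 482 = 241.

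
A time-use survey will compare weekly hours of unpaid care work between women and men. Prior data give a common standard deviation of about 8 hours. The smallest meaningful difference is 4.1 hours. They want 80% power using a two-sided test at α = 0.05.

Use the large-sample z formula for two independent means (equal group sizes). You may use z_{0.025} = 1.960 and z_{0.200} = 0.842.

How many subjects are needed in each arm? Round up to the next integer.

n = (z_{α/2} + z_β)² · (σ₁² + σ₂²) / δ²
  = (1.960 + 0.842)² · (2·8² = 128) / 4.1²
  = 7.8512 · 128 / 16.81
  = 59.78
Round up → n = 60 per group.

n = 60 per group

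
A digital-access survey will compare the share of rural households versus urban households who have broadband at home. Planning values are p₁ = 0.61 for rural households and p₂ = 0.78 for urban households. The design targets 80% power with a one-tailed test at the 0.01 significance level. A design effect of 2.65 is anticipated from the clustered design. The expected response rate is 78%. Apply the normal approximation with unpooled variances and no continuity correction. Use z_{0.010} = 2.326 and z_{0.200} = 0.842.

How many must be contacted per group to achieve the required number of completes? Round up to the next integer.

n = (z_α + z_β)² · [p₁(1−p₁) + p₂(1−p₂)] / (p₁ − p₂)²
  = (2.326 + 0.842)² · (0.61·0.39 + 0.78·0.22) / (-0.17)²
  = (3.168)² · (0.2379 + 0.1716) / 0.0289
  = 10.0362 · 0.4095 / 0.0289
  = 142.21
Design effect: 2.65 × 142.21 = 376.85.
Adjust for 78% response: 376.85 / 0.78 = 483.15.
Round up → n = 484 per group.

n = 484 per group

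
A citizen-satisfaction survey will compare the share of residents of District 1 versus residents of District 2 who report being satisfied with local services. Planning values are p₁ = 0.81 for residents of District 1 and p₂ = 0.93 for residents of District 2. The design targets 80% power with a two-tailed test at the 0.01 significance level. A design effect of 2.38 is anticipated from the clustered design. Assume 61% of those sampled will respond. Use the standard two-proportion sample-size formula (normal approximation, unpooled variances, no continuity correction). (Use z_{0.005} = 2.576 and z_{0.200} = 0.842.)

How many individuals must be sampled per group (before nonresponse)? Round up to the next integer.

n = (z_{α/2} + z_β)² · [p₁(1−p₁) + p₂(1−p₂)] / (p₁ − p₂)²
  = (2.576 + 0.842)² · (0.81·0.19 + 0.93·0.07) / (-0.12)²
  = (3.418)² · (0.1539 + 0.0651) / 0.0144
  = 11.6827 · 0.2190 / 0.0144
  = 177.67
Design effect: 2.38 × 177.67 = 422.87.
Adjust for 61% response: 422.87 / 0.61 = 693.22.
Round up → n = 694 per group.

n = 694 per group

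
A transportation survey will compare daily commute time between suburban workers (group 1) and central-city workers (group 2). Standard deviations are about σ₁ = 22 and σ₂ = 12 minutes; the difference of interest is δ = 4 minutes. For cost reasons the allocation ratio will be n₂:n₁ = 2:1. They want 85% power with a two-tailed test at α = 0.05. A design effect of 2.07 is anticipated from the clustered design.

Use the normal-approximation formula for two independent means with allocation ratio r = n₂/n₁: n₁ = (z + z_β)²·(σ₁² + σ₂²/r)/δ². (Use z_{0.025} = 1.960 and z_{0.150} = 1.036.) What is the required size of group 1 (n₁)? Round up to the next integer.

n₁ = 646

n₁ = (z_{α/2} + z_β)² · (σ₁² + σ₂²/r) / δ²
   = (1.960 + 1.036)² · (22² + 12²/2) / 4²
   = 8.9760 · (484 + 72) / 16
   = 8.9760 · 556 / 16
   = 311.92
Design effect: 2.07 × 311.92 = 645.67.
Round up → n₁ = 646; n₂ = r·n₁ = 2 × 646 = 1292.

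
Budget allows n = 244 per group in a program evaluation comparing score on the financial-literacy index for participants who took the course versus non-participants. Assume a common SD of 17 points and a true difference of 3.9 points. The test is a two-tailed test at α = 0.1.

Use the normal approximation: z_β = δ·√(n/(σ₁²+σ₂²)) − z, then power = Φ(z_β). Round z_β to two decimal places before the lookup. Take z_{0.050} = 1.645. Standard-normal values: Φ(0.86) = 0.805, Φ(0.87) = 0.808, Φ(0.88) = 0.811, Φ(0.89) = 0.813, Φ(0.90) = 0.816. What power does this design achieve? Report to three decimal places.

Power ≈ 0.813

z_β = δ·√(n/(σ₁²+σ₂²)) − z_{α/2}
    = 3.9 · √(244/578) − 1.645
    = 3.9 · 0.64973 − 1.645
    = 2.5339 − 1.645 = 0.8889 → 0.89
Power = Φ(0.89) = 0.813.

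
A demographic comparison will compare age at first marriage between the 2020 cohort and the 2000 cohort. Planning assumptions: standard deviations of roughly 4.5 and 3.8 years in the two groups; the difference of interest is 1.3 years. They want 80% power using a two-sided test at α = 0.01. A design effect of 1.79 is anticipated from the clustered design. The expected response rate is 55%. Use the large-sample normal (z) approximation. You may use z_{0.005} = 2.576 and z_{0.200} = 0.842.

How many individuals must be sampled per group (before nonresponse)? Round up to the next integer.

n = 781 per group

n = (z_{α/2} + z_β)² · (σ₁² + σ₂²) / δ²
  = (2.576 + 0.842)² · (4.5² + 3.8² = 34.69) / 1.3²
  = 11.6827 · 34.69 / 1.69
  = 239.81
Design effect: 1.79 × 239.81 = 429.25.
Adjust for 55% response: 429.25 / 0.55 = 780.46.
Round up → n = 781 per group.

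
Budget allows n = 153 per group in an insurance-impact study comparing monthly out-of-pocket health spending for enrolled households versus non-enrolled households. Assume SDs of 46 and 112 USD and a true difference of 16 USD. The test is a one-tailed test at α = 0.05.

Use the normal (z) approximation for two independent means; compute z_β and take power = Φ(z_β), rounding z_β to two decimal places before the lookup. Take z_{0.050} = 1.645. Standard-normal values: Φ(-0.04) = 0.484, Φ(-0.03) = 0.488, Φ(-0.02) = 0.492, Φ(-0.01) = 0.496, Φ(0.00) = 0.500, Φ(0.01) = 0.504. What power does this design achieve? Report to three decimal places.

z_β = δ·√(n/(σ₁²+σ₂²)) − z_α
    = 16 · √(153/14660) − 1.645
    = 16 · 0.10216 − 1.645
    = 1.6346 − 1.645 = -0.0104 → -0.01
Power = Φ(-0.01) = 0.496.

Power ≈ 0.496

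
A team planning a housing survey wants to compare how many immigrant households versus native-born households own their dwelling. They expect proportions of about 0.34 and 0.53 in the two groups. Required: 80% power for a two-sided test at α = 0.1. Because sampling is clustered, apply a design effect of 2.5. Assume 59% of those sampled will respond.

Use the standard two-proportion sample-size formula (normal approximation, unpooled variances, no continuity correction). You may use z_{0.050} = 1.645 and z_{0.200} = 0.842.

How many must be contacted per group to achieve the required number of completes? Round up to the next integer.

n = (z_{α/2} + z_β)² · [p₁(1−p₁) + p₂(1−p₂)] / (p₁ − p₂)²
  = (1.645 + 0.842)² · (0.34·0.66 + 0.53·0.47) / (-0.19)²
  = (2.487)² · (0.2244 + 0.2491) / 0.0361
  = 6.1852 · 0.4735 / 0.0361
  = 81.13
Design effect: 2.5 × 81.13 = 202.82.
Adjust for 59% response: 202.82 / 0.59 = 343.76.
Round up → n = 344 per group.

n = 344 per group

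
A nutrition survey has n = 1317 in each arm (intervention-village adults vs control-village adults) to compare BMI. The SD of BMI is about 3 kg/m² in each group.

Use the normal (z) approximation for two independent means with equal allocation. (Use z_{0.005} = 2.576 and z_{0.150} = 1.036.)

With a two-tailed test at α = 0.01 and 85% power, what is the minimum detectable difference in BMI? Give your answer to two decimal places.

Minimum detectable difference ≈ 0.42 kg/m²

δ = (z_{α/2} + z_β) · √((σ₁²+σ₂²)/n)
  = (2.576 + 1.036) · √(18/1317)
  = 3.612 · √0.01367
  = 3.612 · 0.1169
  = 0.4223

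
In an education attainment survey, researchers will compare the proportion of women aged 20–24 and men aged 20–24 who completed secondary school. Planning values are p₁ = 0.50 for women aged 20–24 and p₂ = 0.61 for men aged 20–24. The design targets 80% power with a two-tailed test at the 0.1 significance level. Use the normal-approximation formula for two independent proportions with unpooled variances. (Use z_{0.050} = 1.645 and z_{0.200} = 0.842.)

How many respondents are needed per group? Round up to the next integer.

n = 250 per group

n = (z_{α/2} + z_β)² · [p₁(1−p₁) + p₂(1−p₂)] / (p₁ − p₂)²
  = (1.645 + 0.842)² · (0.50·0.50 + 0.61·0.39) / (-0.11)²
  = (2.487)² · (0.2500 + 0.2379) / 0.0121
  = 6.1852 · 0.4879 / 0.0121
  = 249.40
Round up → n = 250 per group.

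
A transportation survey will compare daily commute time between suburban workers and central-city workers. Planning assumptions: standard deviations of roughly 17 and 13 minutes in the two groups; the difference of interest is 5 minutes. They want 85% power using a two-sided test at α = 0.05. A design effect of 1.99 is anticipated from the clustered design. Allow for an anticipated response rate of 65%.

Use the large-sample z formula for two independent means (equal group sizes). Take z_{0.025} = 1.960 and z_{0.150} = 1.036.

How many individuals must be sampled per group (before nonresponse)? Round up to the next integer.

n = (z_{α/2} + z_β)² · (σ₁² + σ₂²) / δ²
  = (1.960 + 1.036)² · (17² + 13² = 458) / 5²
  = 8.9760 · 458 / 25
  = 164.44
Design effect: 1.99 × 164.44 = 327.24.
Adjust for 65% response: 327.24 / 0.65 = 503.44.
Round up → n = 504 per group.

n = 504 per group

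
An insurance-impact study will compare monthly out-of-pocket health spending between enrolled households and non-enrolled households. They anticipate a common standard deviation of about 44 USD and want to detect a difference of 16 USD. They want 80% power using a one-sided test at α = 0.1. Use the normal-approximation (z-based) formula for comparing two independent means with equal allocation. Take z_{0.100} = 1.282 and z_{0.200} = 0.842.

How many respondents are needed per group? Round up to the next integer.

n = 69 per group

n = (z_α + z_β)² · (σ₁² + σ₂²) / δ²
  = (1.282 + 0.842)² · (2·44² = 3872) / 16²
  = 4.5114 · 3872 / 256
  = 68.23
Round up → n = 69 per group.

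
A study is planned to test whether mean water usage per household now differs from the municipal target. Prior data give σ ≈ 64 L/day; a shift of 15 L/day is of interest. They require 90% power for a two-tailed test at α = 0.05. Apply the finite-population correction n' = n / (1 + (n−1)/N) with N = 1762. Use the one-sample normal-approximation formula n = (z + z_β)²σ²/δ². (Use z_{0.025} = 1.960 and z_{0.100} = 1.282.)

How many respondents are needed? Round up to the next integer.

n = 173

n = (z_{α/2} + z_β)² · σ² / δ²
  = (1.960 + 1.282)² · 64² / 15²
  = 10.5106 · 4096 / 225
  = 191.34
Finite-population correction (N = 1762): 191.34 / (1 + (191.34 − 1)/1762) = 172.68.
Round up → n = 173.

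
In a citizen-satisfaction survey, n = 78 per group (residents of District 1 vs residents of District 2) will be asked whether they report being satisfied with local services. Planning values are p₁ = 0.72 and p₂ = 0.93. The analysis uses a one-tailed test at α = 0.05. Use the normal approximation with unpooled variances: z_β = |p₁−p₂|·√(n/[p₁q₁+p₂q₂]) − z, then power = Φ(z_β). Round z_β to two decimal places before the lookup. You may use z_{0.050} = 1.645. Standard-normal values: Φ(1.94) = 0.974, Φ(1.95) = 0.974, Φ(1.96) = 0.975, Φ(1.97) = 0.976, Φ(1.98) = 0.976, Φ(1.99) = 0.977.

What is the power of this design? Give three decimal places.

Power ≈ 0.974

z_β = |p₁−p₂|·√(n/[p₁q₁+p₂q₂]) − z_α
    = 0.21 · √(78/0.2667) − 1.645
    = 0.21 · 17.1016 − 1.645
    = 3.5913 − 1.645 = 1.9463 → 1.95
Power = Φ(1.95) = 0.974.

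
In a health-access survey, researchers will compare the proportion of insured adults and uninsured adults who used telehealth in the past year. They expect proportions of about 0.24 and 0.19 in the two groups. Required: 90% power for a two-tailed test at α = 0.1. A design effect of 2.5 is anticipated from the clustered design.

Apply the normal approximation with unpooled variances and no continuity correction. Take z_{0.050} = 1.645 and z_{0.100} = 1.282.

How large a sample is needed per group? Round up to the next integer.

n = 2882 per group

n = (z_{α/2} + z_β)² · [p₁(1−p₁) + p₂(1−p₂)] / (p₁ − p₂)²
  = (1.645 + 1.282)² · (0.24·0.76 + 0.19·0.81) / (0.05)²
  = (2.927)² · (0.1824 + 0.1539) / 0.0025
  = 8.5673 · 0.3363 / 0.0025
  = 1152.48
Design effect: 2.5 × 1152.48 = 2881.19.
Round up → n = 2882 per group.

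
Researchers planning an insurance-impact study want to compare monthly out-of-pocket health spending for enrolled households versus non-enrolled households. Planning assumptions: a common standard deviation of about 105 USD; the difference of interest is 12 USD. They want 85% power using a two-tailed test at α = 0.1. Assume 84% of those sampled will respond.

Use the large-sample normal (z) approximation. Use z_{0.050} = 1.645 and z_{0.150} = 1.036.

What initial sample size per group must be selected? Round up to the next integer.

n = 1311 per group

n = (z_{α/2} + z_β)² · (σ₁² + σ₂²) / δ²
  = (1.645 + 1.036)² · (2·105² = 22050) / 12²
  = 7.1878 · 22050 / 144
  = 1100.63
Adjust for 84% response: 1100.63 / 0.84 = 1310.27.
Round up → n = 1311 per group.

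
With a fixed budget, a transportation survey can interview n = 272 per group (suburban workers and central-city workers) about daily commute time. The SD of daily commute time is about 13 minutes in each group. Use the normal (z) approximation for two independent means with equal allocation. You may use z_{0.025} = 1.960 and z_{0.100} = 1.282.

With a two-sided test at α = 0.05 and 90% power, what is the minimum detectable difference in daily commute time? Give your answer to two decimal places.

Minimum detectable difference ≈ 3.61 minutes

δ = (z_{α/2} + z_β) · √((σ₁²+σ₂²)/n)
  = (1.960 + 1.282) · √(338/272)
  = 3.242 · √1.2426
  = 3.242 · 1.1147
  = 3.6140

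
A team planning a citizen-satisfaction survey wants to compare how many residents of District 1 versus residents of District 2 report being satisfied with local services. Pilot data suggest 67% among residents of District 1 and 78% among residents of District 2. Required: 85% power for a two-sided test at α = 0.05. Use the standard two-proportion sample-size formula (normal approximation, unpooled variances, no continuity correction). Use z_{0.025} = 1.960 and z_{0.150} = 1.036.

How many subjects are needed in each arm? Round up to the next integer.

n = 292 per group

n = (z_{α/2} + z_β)² · [p₁(1−p₁) + p₂(1−p₂)] / (p₁ − p₂)²
  = (1.960 + 1.036)² · (0.67·0.33 + 0.78·0.22) / (-0.11)²
  = (2.996)² · (0.2211 + 0.1716) / 0.0121
  = 8.9760 · 0.3927 / 0.0121
  = 291.31
Round up → n = 292 per group.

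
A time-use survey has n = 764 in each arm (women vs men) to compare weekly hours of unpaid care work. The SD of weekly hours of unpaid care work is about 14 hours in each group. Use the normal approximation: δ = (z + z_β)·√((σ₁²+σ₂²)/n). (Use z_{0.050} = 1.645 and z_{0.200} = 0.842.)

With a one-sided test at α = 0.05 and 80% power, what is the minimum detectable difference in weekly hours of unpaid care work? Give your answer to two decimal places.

δ = (z_α + z_β) · √((σ₁²+σ₂²)/n)
  = (1.645 + 0.842) · √(392/764)
  = 2.487 · √0.51309
  = 2.487 · 0.7163
  = 1.7814

Minimum detectable difference ≈ 1.78 hours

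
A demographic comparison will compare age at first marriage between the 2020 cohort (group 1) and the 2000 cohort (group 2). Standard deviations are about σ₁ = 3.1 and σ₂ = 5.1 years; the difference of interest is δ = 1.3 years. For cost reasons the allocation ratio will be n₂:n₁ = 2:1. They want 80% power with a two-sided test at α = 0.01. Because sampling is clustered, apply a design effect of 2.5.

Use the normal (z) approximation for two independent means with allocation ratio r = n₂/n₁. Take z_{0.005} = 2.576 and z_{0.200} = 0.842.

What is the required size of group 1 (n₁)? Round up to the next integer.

n₁ = (z_{α/2} + z_β)² · (σ₁² + σ₂²/r) / δ²
   = (2.576 + 0.842)² · (3.1² + 5.1²/2) / 1.3²
   = 11.6827 · (9.61 + 13.005) / 1.69
   = 11.6827 · 22.615 / 1.69
   = 156.33
Design effect: 2.5 × 156.33 = 390.84.
Round up → n₁ = 391; n₂ = r·n₁ = 2 × 391 = 782.

n₁ = 391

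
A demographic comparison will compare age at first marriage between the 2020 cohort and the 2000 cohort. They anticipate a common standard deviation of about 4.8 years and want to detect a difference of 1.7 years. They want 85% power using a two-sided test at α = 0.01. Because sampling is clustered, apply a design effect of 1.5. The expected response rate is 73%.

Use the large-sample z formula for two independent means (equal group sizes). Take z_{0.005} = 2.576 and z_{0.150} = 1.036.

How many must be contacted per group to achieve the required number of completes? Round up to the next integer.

n = (z_{α/2} + z_β)² · (σ₁² + σ₂²) / δ²
  = (2.576 + 1.036)² · (2·4.8² = 46.08) / 1.7²
  = 13.0465 · 46.08 / 2.89
  = 208.02
Design effect: 1.5 × 208.02 = 312.03.
Adjust for 73% response: 312.03 / 0.73 = 427.44.
Round up → n = 428 per group.

n = 428 per group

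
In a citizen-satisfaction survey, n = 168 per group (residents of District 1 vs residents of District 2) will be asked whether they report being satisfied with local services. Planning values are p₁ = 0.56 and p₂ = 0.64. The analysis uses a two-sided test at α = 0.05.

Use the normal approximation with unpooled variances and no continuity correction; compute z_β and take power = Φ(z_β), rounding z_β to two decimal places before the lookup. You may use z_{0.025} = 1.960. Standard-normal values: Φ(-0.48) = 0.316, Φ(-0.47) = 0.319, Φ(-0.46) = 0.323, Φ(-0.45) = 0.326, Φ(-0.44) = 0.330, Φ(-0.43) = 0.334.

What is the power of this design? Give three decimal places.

Power ≈ 0.323

z_β = |p₁−p₂|·√(n/[p₁q₁+p₂q₂]) − z_{α/2}
    = 0.08 · √(168/0.4768) − 1.960
    = 0.08 · 18.7710 − 1.960
    = 1.5017 − 1.960 = -0.4583 → -0.46
Power = Φ(-0.46) = 0.323.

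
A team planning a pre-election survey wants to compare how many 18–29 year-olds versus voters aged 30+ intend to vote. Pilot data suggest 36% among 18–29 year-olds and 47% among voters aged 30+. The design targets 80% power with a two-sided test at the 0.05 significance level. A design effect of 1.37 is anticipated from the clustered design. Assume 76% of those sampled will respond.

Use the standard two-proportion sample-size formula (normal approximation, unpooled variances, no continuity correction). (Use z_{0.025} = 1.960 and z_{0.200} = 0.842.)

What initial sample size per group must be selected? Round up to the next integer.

n = 561 per group

n = (z_{α/2} + z_β)² · [p₁(1−p₁) + p₂(1−p₂)] / (p₁ − p₂)²
  = (1.960 + 0.842)² · (0.36·0.64 + 0.47·0.53) / (-0.11)²
  = (2.802)² · (0.2304 + 0.2491) / 0.0121
  = 7.8512 · 0.4795 / 0.0121
  = 311.13
Design effect: 1.37 × 311.13 = 426.25.
Adjust for 76% response: 426.25 / 0.76 = 560.85.
Round up → n = 561 per group.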